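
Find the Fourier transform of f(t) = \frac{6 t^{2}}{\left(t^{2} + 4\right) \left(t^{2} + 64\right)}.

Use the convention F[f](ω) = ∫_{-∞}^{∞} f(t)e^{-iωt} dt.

F(ω) = \frac{\pi \left(4 - e^{6 \left|{\omega}\right|}\right) e^{- 8 \left|{\omega}\right|}}{5}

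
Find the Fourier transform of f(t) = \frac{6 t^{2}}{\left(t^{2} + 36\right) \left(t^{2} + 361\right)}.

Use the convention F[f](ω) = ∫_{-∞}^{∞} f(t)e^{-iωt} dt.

F(ω) = \frac{6 \pi \left(19 - 6 e^{13 \left|{\omega}\right|}\right) e^{- 19 \left|{\omega}\right|}}{325}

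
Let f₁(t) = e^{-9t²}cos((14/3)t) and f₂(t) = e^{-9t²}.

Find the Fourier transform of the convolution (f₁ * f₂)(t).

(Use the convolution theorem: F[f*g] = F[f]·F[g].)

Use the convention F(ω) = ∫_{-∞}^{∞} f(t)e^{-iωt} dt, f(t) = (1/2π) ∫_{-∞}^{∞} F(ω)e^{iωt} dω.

F[f₁*f₂](ω) = \frac{\pi \left(e^{\frac{14 \omega}{27}} + 1\right) e^{- \frac{\omega^{2}}{18} - \frac{7 \omega}{27} - \frac{49}{81}}}{18}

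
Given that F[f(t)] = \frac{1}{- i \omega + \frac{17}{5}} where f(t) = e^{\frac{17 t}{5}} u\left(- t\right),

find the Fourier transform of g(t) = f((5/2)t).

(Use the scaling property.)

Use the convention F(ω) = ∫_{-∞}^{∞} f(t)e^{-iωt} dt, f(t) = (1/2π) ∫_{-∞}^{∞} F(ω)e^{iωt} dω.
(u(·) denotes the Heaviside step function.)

F[g](ω) = - \frac{2}{2 i \omega - 17}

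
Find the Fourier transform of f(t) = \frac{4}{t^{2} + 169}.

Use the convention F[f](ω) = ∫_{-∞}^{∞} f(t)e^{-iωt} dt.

F(ω) = \frac{4 \pi e^{- 13 \left|{\omega}\right|}}{13}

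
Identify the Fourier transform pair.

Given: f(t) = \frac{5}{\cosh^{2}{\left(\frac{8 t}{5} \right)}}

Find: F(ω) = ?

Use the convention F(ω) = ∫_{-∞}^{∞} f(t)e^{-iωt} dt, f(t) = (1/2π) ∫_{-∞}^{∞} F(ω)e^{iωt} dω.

F(ω) = \frac{125 \pi \omega}{64 \sinh{\left(\frac{5 \pi \omega}{16} \right)}}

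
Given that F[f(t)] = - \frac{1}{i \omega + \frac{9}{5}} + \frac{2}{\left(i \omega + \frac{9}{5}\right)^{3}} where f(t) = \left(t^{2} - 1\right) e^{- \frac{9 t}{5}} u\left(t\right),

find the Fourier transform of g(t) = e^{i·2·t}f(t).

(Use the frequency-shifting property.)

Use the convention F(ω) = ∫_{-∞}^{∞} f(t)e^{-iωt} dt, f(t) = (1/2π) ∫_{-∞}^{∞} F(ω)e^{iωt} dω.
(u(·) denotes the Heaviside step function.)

F[g](ω) = \frac{5 \left(250 i \left(\omega - 2\right) - \left(5 i \left(\omega - 2\right) + 9\right)^{3} + 450\right)}{\left(5 i \left(\omega - 2\right) + 9\right)^{4}}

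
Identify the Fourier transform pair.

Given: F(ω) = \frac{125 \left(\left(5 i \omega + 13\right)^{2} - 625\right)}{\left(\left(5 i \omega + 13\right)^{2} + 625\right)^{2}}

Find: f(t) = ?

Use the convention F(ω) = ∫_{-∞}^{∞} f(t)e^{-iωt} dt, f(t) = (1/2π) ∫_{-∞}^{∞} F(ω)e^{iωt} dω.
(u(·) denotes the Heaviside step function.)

f(t) = 5 t e^{- \frac{13 t}{5}} \cos{\left(5 t \right)} u\left(t\right)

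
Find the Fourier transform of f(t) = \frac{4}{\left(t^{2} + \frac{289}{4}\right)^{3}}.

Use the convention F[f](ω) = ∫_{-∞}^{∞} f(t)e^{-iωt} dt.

F(ω) = \frac{4 \pi \left(289 \omega^{2} + 102 \left|{\omega}\right| + 12\right) e^{- \frac{17 \left|{\omega}\right|}{2}}}{1419857}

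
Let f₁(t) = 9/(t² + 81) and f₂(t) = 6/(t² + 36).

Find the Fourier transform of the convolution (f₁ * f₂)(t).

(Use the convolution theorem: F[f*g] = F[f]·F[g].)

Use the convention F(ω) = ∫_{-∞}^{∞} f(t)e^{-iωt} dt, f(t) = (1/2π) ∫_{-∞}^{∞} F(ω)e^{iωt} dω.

F[f₁*f₂](ω) = \pi^{2} e^{- 15 \left|{\omega}\right|}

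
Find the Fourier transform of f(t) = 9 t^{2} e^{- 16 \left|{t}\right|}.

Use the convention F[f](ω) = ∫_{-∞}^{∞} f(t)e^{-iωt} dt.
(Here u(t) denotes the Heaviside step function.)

F(ω) = \frac{576 \left(256 - 3 \omega^{2}\right)}{\left(\omega^{2} + 256\right)^{3}}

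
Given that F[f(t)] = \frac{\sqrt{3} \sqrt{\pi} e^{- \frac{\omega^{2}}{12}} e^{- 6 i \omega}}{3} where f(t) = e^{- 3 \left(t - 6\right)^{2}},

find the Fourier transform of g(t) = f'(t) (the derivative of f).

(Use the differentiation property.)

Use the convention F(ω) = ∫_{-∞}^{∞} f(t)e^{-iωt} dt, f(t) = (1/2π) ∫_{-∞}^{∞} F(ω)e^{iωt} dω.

F[g](ω) = \frac{\sqrt{3} i \sqrt{\pi} \omega e^{- \frac{\omega \left(\omega + 72 i\right)}{12}}}{3}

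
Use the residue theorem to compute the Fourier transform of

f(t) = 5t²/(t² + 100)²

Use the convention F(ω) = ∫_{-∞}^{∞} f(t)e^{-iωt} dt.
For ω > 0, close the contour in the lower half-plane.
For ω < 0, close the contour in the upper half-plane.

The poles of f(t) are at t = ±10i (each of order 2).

Let g(z) = f(z)e^{-iωz}; for large |z| the factor e^{-iωz} decays in the lower half-plane when ω > 0 and in the upper half-plane when ω < 0.

Case ω > 0 (lower half-plane, clockwise contour ⇒ F(ω) = -2πi·ΣRes):
  Res_{z = - 10 i} g(z) = \frac{i \left(1 - 10 \omega\right) e^{- 10 \omega}}{8} (pole of order 2)
  F(ω) = -2πi·ΣRes = \frac{\pi \left(1 - 10 \omega\right) e^{- 10 \omega}}{4}

Case ω < 0 (upper half-plane, counterclockwise contour ⇒ F(ω) = +2πi·ΣRes):
  Res_{z = 10 i} g(z) = \frac{i \left(- 10 \omega - 1\right) e^{10 \omega}}{8} (pole of order 2)
  F(ω) = 2πi·ΣRes = \frac{\pi \left(10 \omega + 1\right) e^{10 \omega}}{4}

Both cases combine into a single formula in |ω|:

F(ω) = \frac{\pi \left(1 - 10 \left|{\omega}\right|\right) e^{- 10 \left|{\omega}\right|}}{4}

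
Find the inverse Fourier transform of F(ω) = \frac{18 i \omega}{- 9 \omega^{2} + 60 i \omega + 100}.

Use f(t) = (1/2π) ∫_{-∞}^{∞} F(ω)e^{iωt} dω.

f(t) = 2 \left(1 - \frac{10 t}{3}\right) e^{- \frac{10 t}{3}} u\left(t\right)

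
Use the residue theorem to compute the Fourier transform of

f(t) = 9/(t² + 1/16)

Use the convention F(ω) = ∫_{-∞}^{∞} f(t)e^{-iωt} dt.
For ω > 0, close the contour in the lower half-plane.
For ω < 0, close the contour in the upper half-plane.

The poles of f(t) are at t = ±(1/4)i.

Let g(z) = f(z)e^{-iωz}; for large |z| the factor e^{-iωz} decays in the lower half-plane when ω > 0 and in the upper half-plane when ω < 0.

Case ω > 0 (lower half-plane, clockwise contour ⇒ F(ω) = -2πi·ΣRes):
  Res_{z = - \frac{i}{4}} g(z) = 18 i e^{- \frac{\omega}{4}}
  F(ω) = -2πi·ΣRes = 36 \pi e^{- \frac{\omega}{4}}

Case ω < 0 (upper half-plane, counterclockwise contour ⇒ F(ω) = +2πi·ΣRes):
  Res_{z = \frac{i}{4}} g(z) = - 18 i e^{\frac{\omega}{4}}
  F(ω) = 2πi·ΣRes = 36 \pi e^{\frac{\omega}{4}}

Both cases combine into a single formula in |ω|:

F(ω) = 36 \pi e^{- \frac{\left|{\omega}\right|}{4}}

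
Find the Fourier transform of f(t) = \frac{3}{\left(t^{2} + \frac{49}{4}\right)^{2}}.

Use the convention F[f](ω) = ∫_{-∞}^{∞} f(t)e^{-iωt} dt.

F(ω) = \frac{6 \pi \left(7 \left|{\omega}\right| + 2\right) e^{- \frac{7 \left|{\omega}\right|}{2}}}{343}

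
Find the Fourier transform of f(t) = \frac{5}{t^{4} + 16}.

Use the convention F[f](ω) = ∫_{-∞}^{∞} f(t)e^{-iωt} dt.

F(ω) = \frac{5 \pi e^{- \sqrt{2} \left|{\omega}\right|} \sin{\left(\sqrt{2} \left|{\omega}\right| + \frac{\pi}{4} \right)}}{8}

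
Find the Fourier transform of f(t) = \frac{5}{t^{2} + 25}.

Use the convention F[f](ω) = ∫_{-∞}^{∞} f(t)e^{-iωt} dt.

F(ω) = \pi e^{- 5 \left|{\omega}\right|}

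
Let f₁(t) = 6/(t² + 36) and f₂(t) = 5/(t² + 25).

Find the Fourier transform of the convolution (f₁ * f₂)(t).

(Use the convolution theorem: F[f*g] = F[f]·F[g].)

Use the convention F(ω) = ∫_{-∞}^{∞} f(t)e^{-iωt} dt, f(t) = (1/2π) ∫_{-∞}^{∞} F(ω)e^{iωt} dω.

F[f₁*f₂](ω) = \pi^{2} e^{- 11 \left|{\omega}\right|}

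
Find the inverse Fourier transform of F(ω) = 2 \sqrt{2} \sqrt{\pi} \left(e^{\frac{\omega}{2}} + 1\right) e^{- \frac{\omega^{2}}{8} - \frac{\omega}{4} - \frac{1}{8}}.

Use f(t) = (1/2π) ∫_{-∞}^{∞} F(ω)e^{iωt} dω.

f(t) = 8 e^{- 2 t^{2}} \cos{\left(t \right)}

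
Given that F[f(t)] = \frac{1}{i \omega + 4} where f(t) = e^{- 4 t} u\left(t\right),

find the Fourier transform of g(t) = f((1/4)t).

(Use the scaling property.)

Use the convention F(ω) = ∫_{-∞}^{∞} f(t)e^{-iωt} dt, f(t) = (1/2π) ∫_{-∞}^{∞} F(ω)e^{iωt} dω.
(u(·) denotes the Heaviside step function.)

F[g](ω) = \frac{1}{i \omega + 1}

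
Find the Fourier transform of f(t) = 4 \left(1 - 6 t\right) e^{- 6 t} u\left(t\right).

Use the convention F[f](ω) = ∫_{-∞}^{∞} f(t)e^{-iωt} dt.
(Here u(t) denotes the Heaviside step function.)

F(ω) = \frac{4 i \omega}{- \omega^{2} + 12 i \omega + 36}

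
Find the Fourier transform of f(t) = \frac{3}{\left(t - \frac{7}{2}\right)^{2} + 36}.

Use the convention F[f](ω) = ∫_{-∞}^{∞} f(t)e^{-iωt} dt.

F(ω) = \frac{\pi e^{- \frac{7 i \omega}{2} - 6 \left|{\omega}\right|}}{2}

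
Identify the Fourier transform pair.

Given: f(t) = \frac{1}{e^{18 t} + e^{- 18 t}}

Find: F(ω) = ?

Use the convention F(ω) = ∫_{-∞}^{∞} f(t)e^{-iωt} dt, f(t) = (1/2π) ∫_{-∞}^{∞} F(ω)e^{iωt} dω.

F(ω) = \frac{\pi}{36 \cosh{\left(\frac{\pi \omega}{36} \right)}}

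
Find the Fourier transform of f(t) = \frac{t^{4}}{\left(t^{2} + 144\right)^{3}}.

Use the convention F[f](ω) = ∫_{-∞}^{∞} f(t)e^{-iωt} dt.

F(ω) = \frac{\pi \left(48 \omega^{2} - 20 \left|{\omega}\right| + 1\right) e^{- 12 \left|{\omega}\right|}}{32}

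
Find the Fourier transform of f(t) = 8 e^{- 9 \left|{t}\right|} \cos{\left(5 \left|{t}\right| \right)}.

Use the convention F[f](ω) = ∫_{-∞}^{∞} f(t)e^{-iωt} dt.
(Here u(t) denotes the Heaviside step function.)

F(ω) = \frac{144 \left(\omega^{2} + 106\right)}{\omega^{4} + 112 \omega^{2} + 11236}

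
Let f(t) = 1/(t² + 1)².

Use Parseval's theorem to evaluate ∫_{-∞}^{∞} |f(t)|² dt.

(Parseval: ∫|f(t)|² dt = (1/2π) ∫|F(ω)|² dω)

∫|f(t)|² dt = \frac{5 \pi}{16}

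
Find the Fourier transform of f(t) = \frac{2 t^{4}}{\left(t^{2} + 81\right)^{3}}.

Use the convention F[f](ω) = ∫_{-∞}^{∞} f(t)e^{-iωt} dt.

F(ω) = \frac{\pi \left(27 \omega^{2} - 15 \left|{\omega}\right| + 1\right) e^{- 9 \left|{\omega}\right|}}{12}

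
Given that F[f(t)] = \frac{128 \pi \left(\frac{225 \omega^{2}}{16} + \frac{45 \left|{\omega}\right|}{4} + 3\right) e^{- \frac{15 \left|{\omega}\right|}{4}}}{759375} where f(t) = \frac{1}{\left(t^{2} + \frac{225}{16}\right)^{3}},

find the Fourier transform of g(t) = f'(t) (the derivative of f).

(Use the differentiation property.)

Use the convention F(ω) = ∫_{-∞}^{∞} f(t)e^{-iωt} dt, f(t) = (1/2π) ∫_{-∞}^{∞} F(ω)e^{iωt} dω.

F[g](ω) = \frac{8 i \pi \omega \left(75 \omega^{2} + 60 \left|{\omega}\right| + 16\right) e^{- \frac{15 \left|{\omega}\right|}{4}}}{253125}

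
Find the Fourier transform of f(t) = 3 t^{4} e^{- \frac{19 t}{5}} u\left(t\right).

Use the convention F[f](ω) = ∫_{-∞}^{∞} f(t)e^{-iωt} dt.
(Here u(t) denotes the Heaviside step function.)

F(ω) = \frac{225000}{\left(5 i \omega + 19\right)^{5}}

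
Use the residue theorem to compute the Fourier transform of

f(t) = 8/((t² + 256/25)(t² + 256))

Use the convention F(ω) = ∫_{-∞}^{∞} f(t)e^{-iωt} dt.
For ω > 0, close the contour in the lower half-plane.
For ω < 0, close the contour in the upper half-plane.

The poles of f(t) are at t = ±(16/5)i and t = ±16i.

Let g(z) = f(z)e^{-iωz}; for large |z| the factor e^{-iωz} decays in the lower half-plane when ω > 0 and in the upper half-plane when ω < 0.

Case ω > 0 (lower half-plane, clockwise contour ⇒ F(ω) = -2πi·ΣRes):
  Res_{z = - \frac{16 i}{5}} g(z) = \frac{125 i e^{- \frac{16 \omega}{5}}}{24576}
  Res_{z = - 16 i} g(z) = - \frac{25 i e^{- 16 \omega}}{24576}
  F(ω) = -2πi·ΣRes = - \frac{25 \pi e^{- 16 \omega}}{12288} + \frac{125 \pi e^{- \frac{16 \omega}{5}}}{12288}

Case ω < 0 (upper half-plane, counterclockwise contour ⇒ F(ω) = +2πi·ΣRes):
  Res_{z = \frac{16 i}{5}} g(z) = - \frac{125 i e^{\frac{16 \omega}{5}}}{24576}
  Res_{z = 16 i} g(z) = \frac{25 i e^{16 \omega}}{24576}
  F(ω) = 2πi·ΣRes = \frac{25 \pi \left(5 e^{\frac{16 \omega}{5}} - e^{16 \omega}\right)}{12288}

Both cases combine into a single formula in |ω|:

F(ω) = - \frac{25 \pi e^{- 16 \left|{\omega}\right|}}{12288} + \frac{125 \pi e^{- \frac{16 \left|{\omega}\right|}{5}}}{12288}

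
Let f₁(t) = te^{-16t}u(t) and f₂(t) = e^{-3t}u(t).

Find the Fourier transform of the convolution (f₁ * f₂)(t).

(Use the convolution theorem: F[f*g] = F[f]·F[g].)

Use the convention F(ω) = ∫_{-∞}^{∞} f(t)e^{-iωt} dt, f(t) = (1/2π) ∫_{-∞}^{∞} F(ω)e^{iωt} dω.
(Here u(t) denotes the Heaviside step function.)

F[f₁*f₂](ω) = \frac{1}{\left(i \omega + 3\right) \left(i \omega + 16\right)^{2}}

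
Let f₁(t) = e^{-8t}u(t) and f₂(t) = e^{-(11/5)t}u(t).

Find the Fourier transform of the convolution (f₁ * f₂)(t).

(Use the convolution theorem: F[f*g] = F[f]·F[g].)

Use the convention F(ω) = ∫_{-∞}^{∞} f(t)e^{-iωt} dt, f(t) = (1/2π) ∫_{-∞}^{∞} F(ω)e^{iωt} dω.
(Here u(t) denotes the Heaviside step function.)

F[f₁*f₂](ω) = \frac{5}{\left(i \omega + 8\right) \left(5 i \omega + 11\right)}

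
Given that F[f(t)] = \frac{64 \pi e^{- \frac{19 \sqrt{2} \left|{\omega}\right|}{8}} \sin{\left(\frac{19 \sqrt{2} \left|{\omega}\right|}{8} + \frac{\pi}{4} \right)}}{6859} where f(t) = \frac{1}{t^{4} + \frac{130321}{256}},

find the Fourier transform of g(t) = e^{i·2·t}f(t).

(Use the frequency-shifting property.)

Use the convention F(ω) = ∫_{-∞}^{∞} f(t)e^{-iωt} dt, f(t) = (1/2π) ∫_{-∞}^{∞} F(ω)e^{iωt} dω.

F[g](ω) = \frac{64 \pi e^{- \frac{19 \sqrt{2} \left|{\omega - 2}\right|}{8}} \sin{\left(\frac{19 \sqrt{2} \left|{\omega - 2}\right|}{8} + \frac{\pi}{4} \right)}}{6859}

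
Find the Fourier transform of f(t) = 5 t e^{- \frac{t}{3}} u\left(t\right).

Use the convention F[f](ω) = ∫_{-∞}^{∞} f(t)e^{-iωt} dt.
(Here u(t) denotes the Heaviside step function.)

F(ω) = \frac{45}{\left(3 i \omega + 1\right)^{2}}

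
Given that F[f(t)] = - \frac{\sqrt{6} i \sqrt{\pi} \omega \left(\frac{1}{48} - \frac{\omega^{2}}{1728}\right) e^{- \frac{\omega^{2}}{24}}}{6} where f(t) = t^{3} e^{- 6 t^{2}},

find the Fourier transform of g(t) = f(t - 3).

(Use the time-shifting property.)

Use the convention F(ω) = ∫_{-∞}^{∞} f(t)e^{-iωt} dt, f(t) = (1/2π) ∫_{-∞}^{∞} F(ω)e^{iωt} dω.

F[g](ω) = \frac{\sqrt{6} i \sqrt{\pi} \omega \left(\omega^{2} - 36\right) e^{- \frac{\omega \left(\omega + 72 i\right)}{24}}}{10368}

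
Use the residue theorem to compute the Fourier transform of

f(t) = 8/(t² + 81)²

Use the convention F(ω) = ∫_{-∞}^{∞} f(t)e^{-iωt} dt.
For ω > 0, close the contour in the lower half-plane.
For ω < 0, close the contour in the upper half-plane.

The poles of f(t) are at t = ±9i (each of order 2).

Let g(z) = f(z)e^{-iωz}; for large |z| the factor e^{-iωz} decays in the lower half-plane when ω > 0 and in the upper half-plane when ω < 0.

Case ω > 0 (lower half-plane, clockwise contour ⇒ F(ω) = -2πi·ΣRes):
  Res_{z = - 9 i} g(z) = \frac{2 i \left(9 \omega + 1\right) e^{- 9 \omega}}{729} (pole of order 2)
  F(ω) = -2πi·ΣRes = \frac{4 \pi \left(9 \omega + 1\right) e^{- 9 \omega}}{729}

Case ω < 0 (upper half-plane, counterclockwise contour ⇒ F(ω) = +2πi·ΣRes):
  Res_{z = 9 i} g(z) = \frac{2 i \left(9 \omega - 1\right) e^{9 \omega}}{729} (pole of order 2)
  F(ω) = 2πi·ΣRes = \frac{4 \pi \left(1 - 9 \omega\right) e^{9 \omega}}{729}

Both cases combine into a single formula in |ω|:

F(ω) = \frac{4 \pi \left(9 \left|{\omega}\right| + 1\right) e^{- 9 \left|{\omega}\right|}}{729}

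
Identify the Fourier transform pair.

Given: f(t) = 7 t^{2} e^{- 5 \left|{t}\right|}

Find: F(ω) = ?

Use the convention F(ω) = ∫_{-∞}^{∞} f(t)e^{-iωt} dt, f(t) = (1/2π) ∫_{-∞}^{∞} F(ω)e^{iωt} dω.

F(ω) = \frac{140 \left(25 - 3 \omega^{2}\right)}{\left(\omega^{2} + 25\right)^{3}}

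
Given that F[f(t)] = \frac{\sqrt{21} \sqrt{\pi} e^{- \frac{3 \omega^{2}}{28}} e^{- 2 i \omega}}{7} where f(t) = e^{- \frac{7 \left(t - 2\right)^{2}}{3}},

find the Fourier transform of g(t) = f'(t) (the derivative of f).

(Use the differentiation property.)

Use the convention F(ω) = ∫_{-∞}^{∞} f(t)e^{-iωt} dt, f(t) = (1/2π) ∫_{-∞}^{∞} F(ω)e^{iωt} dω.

F[g](ω) = \frac{\sqrt{21} i \sqrt{\pi} \omega e^{- \frac{\omega \left(3 \omega + 56 i\right)}{28}}}{7}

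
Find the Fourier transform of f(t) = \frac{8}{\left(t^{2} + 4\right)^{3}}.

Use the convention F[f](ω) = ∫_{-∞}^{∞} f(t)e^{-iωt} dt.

F(ω) = \frac{\pi \left(4 \omega^{2} + 6 \left|{\omega}\right| + 3\right) e^{- 2 \left|{\omega}\right|}}{32}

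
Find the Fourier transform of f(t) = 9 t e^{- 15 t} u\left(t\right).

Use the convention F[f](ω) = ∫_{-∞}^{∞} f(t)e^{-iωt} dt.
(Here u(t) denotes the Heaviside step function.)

F(ω) = \frac{9}{\left(i \omega + 15\right)^{2}}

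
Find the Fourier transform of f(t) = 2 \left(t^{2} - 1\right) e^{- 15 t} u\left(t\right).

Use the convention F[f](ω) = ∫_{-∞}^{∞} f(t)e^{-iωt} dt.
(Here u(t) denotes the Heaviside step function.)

F(ω) = \frac{2 \left(2 i \omega - \left(i \omega + 15\right)^{3} + 30\right)}{\left(i \omega + 15\right)^{4}}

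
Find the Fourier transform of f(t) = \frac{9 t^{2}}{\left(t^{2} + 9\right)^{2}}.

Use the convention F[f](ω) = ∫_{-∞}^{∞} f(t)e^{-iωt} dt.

F(ω) = \frac{3 \pi \left(1 - 3 \left|{\omega}\right|\right) e^{- 3 \left|{\omega}\right|}}{2}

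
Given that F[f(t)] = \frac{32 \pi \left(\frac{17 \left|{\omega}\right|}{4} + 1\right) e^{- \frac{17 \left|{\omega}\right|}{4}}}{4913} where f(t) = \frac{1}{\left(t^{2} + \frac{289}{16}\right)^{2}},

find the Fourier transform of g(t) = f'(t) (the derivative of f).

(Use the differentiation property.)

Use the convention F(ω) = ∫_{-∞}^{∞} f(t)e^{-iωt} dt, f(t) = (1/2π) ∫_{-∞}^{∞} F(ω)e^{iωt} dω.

F[g](ω) = \frac{8 i \pi \omega \left(17 \left|{\omega}\right| + 4\right) e^{- \frac{17 \left|{\omega}\right|}{4}}}{4913}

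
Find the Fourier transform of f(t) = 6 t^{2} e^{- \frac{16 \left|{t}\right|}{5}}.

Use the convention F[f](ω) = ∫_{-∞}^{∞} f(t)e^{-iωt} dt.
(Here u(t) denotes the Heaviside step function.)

F(ω) = \frac{48000 \left(256 - 75 \omega^{2}\right)}{\left(25 \omega^{2} + 256\right)^{3}}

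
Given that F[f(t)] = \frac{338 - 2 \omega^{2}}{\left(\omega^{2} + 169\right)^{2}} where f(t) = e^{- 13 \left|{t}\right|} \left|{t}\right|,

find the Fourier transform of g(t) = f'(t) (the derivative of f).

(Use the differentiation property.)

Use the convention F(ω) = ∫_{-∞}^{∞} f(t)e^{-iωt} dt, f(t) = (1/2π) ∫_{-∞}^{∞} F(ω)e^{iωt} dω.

F[g](ω) = - \frac{2 i \omega \left(\omega^{2} - 169\right)}{\left(\omega^{2} + 169\right)^{2}}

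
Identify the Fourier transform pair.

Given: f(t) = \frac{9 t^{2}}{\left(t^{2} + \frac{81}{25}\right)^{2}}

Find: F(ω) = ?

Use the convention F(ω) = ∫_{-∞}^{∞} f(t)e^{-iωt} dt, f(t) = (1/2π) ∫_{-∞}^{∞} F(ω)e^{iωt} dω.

F(ω) = \frac{\pi \left(5 - 9 \left|{\omega}\right|\right) e^{- \frac{9 \left|{\omega}\right|}{5}}}{2}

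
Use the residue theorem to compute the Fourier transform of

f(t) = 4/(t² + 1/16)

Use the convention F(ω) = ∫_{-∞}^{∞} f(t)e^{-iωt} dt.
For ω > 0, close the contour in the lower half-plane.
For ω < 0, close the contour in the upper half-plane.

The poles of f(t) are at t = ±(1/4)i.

Let g(z) = f(z)e^{-iωz}; for large |z| the factor e^{-iωz} decays in the lower half-plane when ω > 0 and in the upper half-plane when ω < 0.

Case ω > 0 (lower half-plane, clockwise contour ⇒ F(ω) = -2πi·ΣRes):
  Res_{z = - \frac{i}{4}} g(z) = 8 i e^{- \frac{\omega}{4}}
  F(ω) = -2πi·ΣRes = 16 \pi e^{- \frac{\omega}{4}}

Case ω < 0 (upper half-plane, counterclockwise contour ⇒ F(ω) = +2πi·ΣRes):
  Res_{z = \frac{i}{4}} g(z) = - 8 i e^{\frac{\omega}{4}}
  F(ω) = 2πi·ΣRes = 16 \pi e^{\frac{\omega}{4}}

Both cases combine into a single formula in |ω|:

F(ω) = 16 \pi e^{- \frac{\left|{\omega}\right|}{4}}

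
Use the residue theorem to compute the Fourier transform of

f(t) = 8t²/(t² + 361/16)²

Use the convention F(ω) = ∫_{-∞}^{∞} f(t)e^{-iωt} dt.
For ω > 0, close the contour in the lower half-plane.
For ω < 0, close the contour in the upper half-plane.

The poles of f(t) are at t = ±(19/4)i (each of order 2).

Let g(z) = f(z)e^{-iωz}; for large |z| the factor e^{-iωz} decays in the lower half-plane when ω > 0 and in the upper half-plane when ω < 0.

Case ω > 0 (lower half-plane, clockwise contour ⇒ F(ω) = -2πi·ΣRes):
  Res_{z = - \frac{19 i}{4}} g(z) = i \left(\frac{8}{19} - 2 \omega\right) e^{- \frac{19 \omega}{4}} (pole of order 2)
  F(ω) = -2πi·ΣRes = \frac{4 \pi \left(4 - 19 \omega\right) e^{- \frac{19 \omega}{4}}}{19}

Case ω < 0 (upper half-plane, counterclockwise contour ⇒ F(ω) = +2πi·ΣRes):
  Res_{z = \frac{19 i}{4}} g(z) = i \left(- 2 \omega - \frac{8}{19}\right) e^{\frac{19 \omega}{4}} (pole of order 2)
  F(ω) = 2πi·ΣRes = \frac{4 \pi \left(19 \omega + 4\right) e^{\frac{19 \omega}{4}}}{19}

Both cases combine into a single formula in |ω|:

F(ω) = \frac{4 \pi \left(4 - 19 \left|{\omega}\right|\right) e^{- \frac{19 \left|{\omega}\right|}{4}}}{19}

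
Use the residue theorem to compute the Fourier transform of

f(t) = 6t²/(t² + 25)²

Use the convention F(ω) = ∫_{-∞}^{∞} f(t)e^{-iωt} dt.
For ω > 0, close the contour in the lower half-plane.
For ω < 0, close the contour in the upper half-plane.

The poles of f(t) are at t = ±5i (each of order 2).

Let g(z) = f(z)e^{-iωz}; for large |z| the factor e^{-iωz} decays in the lower half-plane when ω > 0 and in the upper half-plane when ω < 0.

Case ω > 0 (lower half-plane, clockwise contour ⇒ F(ω) = -2πi·ΣRes):
  Res_{z = - 5 i} g(z) = \frac{3 i \left(1 - 5 \omega\right) e^{- 5 \omega}}{10} (pole of order 2)
  F(ω) = -2πi·ΣRes = \frac{3 \pi \left(1 - 5 \omega\right) e^{- 5 \omega}}{5}

Case ω < 0 (upper half-plane, counterclockwise contour ⇒ F(ω) = +2πi·ΣRes):
  Res_{z = 5 i} g(z) = \frac{3 i \left(- 5 \omega - 1\right) e^{5 \omega}}{10} (pole of order 2)
  F(ω) = 2πi·ΣRes = \frac{3 \pi \left(5 \omega + 1\right) e^{5 \omega}}{5}

Both cases combine into a single formula in |ω|:

F(ω) = \frac{3 \pi \left(1 - 5 \left|{\omega}\right|\right) e^{- 5 \left|{\omega}\right|}}{5}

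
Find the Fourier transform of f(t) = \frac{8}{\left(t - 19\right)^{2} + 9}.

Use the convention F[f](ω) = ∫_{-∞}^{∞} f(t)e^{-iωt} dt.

F(ω) = \frac{8 \pi e^{- 19 i \omega - 3 \left|{\omega}\right|}}{3}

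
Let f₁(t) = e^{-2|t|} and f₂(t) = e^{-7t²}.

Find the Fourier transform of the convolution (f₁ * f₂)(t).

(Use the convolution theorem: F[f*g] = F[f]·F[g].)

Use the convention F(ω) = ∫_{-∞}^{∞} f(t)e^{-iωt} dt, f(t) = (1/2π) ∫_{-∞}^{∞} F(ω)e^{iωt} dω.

F[f₁*f₂](ω) = \frac{4 \sqrt{7} \sqrt{\pi} e^{- \frac{\omega^{2}}{28}}}{7 \left(\omega^{2} + 4\right)}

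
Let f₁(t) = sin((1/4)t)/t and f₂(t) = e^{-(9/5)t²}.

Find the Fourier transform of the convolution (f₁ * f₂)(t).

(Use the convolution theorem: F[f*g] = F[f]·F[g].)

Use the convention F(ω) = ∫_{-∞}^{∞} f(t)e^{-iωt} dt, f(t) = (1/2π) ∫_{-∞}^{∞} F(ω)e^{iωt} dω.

F[f₁*f₂](ω) = \begin{cases} \frac{\sqrt{5} \pi^{\frac{3}{2}} e^{- \frac{5 \omega^{2}}{36}}}{3} & \text{for}\: \omega > - \frac{1}{4} \wedge \omega < \frac{1}{4} \\0 & \text{otherwise} \end{cases}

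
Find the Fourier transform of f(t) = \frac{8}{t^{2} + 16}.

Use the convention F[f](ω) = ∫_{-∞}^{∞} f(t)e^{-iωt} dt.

F(ω) = 2 \pi e^{- 4 \left|{\omega}\right|}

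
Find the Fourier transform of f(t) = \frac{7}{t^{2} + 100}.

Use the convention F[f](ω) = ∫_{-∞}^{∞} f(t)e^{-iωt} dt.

F(ω) = \frac{7 \pi e^{- 10 \left|{\omega}\right|}}{10}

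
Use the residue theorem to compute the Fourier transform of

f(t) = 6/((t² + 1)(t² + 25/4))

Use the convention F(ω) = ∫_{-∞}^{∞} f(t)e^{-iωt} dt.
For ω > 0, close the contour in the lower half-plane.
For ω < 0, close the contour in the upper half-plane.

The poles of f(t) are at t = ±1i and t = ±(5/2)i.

Let g(z) = f(z)e^{-iωz}; for large |z| the factor e^{-iωz} decays in the lower half-plane when ω > 0 and in the upper half-plane when ω < 0.

Case ω > 0 (lower half-plane, clockwise contour ⇒ F(ω) = -2πi·ΣRes):
  Res_{z = - i} g(z) = \frac{4 i e^{- \omega}}{7}
  Res_{z = - \frac{5 i}{2}} g(z) = - \frac{8 i e^{- \frac{5 \omega}{2}}}{35}
  F(ω) = -2πi·ΣRes = \frac{8 \pi e^{- \omega}}{7} - \frac{16 \pi e^{- \frac{5 \omega}{2}}}{35}

Case ω < 0 (upper half-plane, counterclockwise contour ⇒ F(ω) = +2πi·ΣRes):
  Res_{z = i} g(z) = - \frac{4 i e^{\omega}}{7}
  Res_{z = \frac{5 i}{2}} g(z) = \frac{8 i e^{\frac{5 \omega}{2}}}{35}
  F(ω) = 2πi·ΣRes = \frac{8 \pi \left(- 2 e^{\frac{5 \omega}{2}} + 5 e^{\omega}\right)}{35}

Both cases combine into a single formula in |ω|:

F(ω) = \frac{8 \pi e^{- \left|{\omega}\right|}}{7} - \frac{16 \pi e^{- \frac{5 \left|{\omega}\right|}{2}}}{35}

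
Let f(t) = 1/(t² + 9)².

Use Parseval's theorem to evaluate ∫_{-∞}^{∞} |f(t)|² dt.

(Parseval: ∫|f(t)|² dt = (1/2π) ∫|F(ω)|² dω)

∫|f(t)|² dt = \frac{5 \pi}{34992}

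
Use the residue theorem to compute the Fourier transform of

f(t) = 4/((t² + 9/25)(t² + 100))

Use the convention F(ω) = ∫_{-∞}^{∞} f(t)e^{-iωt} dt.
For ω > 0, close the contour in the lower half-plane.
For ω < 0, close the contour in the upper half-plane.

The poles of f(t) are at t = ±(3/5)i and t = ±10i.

Let g(z) = f(z)e^{-iωz}; for large |z| the factor e^{-iωz} decays in the lower half-plane when ω > 0 and in the upper half-plane when ω < 0.

Case ω > 0 (lower half-plane, clockwise contour ⇒ F(ω) = -2πi·ΣRes):
  Res_{z = - \frac{3 i}{5}} g(z) = \frac{250 i e^{- \frac{3 \omega}{5}}}{7473}
  Res_{z = - 10 i} g(z) = - \frac{5 i e^{- 10 \omega}}{2491}
  F(ω) = -2πi·ΣRes = - \frac{10 \pi e^{- 10 \omega}}{2491} + \frac{500 \pi e^{- \frac{3 \omega}{5}}}{7473}

Case ω < 0 (upper half-plane, counterclockwise contour ⇒ F(ω) = +2πi·ΣRes):
  Res_{z = \frac{3 i}{5}} g(z) = - \frac{250 i e^{\frac{3 \omega}{5}}}{7473}
  Res_{z = 10 i} g(z) = \frac{5 i e^{10 \omega}}{2491}
  F(ω) = 2πi·ΣRes = \frac{10 \pi \left(50 e^{\frac{3 \omega}{5}} - 3 e^{10 \omega}\right)}{7473}

Both cases combine into a single formula in |ω|:

F(ω) = - \frac{10 \pi e^{- 10 \left|{\omega}\right|}}{2491} + \frac{500 \pi e^{- \frac{3 \left|{\omega}\right|}{5}}}{7473}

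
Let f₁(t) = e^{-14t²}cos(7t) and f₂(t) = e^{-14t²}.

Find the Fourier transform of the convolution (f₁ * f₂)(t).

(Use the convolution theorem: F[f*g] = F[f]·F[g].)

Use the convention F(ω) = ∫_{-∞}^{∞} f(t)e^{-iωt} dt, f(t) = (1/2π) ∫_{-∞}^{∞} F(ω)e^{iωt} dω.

F[f₁*f₂](ω) = \frac{\pi \left(e^{\frac{\omega}{2}} + 1\right) e^{- \frac{\omega^{2}}{28} - \frac{\omega}{4} - \frac{7}{8}}}{28}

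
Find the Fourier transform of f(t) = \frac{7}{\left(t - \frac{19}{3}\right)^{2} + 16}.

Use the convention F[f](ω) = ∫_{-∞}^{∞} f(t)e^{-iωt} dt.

F(ω) = \frac{7 \pi e^{- \frac{19 i \omega}{3} - 4 \left|{\omega}\right|}}{4}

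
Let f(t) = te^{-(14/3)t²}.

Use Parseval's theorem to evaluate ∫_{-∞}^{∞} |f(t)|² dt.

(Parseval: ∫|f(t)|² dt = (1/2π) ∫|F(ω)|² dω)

∫|f(t)|² dt = \frac{3 \sqrt{21} \sqrt{\pi}}{784}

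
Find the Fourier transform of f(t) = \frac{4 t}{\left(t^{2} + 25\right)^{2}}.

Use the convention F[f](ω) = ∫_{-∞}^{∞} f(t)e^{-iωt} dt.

F(ω) = - \frac{2 i \pi \omega e^{- 5 \left|{\omega}\right|}}{5}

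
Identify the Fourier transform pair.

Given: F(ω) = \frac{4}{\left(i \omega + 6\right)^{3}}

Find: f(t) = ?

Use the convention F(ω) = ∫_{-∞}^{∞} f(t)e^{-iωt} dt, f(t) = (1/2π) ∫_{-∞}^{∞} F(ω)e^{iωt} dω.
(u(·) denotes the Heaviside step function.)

f(t) = 2 t^{2} e^{- 6 t} u\left(t\right)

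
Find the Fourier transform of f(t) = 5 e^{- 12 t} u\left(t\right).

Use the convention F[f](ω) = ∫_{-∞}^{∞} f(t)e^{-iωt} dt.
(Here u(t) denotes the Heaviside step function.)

F(ω) = \frac{5}{i \omega + 12}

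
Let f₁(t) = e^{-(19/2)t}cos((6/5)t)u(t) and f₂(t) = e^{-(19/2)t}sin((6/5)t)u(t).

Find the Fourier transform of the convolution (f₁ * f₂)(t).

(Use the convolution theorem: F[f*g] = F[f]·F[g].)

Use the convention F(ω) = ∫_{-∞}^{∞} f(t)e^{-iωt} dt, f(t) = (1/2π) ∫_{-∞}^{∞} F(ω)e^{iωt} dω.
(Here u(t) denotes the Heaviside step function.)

F[f₁*f₂](ω) = \frac{6000 \left(2 i \omega + 19\right)}{\left(25 \left(2 i \omega + 19\right)^{2} + 144\right)^{2}}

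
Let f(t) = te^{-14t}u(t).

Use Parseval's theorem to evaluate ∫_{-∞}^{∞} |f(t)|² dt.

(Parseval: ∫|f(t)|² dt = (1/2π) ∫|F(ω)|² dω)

∫|f(t)|² dt = \frac{1}{10976}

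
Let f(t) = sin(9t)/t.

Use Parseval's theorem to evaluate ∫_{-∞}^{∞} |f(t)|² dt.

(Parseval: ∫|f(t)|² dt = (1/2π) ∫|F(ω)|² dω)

∫|f(t)|² dt = 9 \pi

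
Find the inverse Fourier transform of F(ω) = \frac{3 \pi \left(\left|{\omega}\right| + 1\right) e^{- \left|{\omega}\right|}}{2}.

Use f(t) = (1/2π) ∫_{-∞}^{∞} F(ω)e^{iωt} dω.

f(t) = \frac{3}{\left(t^{2} + 1\right)^{2}}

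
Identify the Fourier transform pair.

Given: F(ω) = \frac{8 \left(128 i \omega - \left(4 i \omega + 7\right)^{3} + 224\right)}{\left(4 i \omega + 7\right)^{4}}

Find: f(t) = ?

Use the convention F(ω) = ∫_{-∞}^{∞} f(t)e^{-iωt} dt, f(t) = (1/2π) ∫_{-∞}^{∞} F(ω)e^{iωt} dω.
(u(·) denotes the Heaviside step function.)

f(t) = 2 \left(t^{2} - 1\right) e^{- \frac{7 t}{4}} u\left(t\right)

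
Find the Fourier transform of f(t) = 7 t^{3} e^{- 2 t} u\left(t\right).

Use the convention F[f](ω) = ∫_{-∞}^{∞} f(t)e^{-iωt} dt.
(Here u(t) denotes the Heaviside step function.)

F(ω) = \frac{42}{\left(i \omega + 2\right)^{4}}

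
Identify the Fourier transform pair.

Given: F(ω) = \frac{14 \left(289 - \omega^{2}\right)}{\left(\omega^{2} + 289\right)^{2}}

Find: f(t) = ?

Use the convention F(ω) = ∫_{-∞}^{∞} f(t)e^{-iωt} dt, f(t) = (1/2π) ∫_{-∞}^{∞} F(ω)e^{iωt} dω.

f(t) = 7 e^{- 17 \left|{t}\right|} \left|{t}\right|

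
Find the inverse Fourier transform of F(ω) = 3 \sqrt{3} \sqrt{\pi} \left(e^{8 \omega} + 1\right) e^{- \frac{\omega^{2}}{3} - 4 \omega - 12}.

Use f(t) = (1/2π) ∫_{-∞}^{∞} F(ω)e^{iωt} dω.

f(t) = 9 e^{- \frac{3 t^{2}}{4}} \cos{\left(6 t \right)}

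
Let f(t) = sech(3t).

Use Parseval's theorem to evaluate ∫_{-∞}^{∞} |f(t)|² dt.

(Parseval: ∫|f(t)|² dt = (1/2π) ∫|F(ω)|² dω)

∫|f(t)|² dt = \frac{2}{3}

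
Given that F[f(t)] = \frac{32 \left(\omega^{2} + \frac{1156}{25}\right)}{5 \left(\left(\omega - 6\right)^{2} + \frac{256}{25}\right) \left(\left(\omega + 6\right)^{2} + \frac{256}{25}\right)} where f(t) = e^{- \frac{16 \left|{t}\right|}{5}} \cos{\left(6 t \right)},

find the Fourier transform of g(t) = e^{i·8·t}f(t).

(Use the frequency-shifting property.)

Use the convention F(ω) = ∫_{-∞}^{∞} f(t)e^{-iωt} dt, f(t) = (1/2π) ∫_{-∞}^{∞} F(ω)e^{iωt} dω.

F[g](ω) = \frac{160 \left(25 \left(\omega - 8\right)^{2} + 1156\right)}{\left(25 \left(\omega - 14\right)^{2} + 256\right) \left(25 \left(\omega - 2\right)^{2} + 256\right)}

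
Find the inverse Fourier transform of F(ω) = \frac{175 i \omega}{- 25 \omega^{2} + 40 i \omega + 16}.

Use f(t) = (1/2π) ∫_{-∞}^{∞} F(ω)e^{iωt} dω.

f(t) = 7 \left(1 - \frac{4 t}{5}\right) e^{- \frac{4 t}{5}} u\left(t\right)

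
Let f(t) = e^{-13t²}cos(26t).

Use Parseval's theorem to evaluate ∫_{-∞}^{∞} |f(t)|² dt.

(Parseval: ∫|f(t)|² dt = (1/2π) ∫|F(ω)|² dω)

∫|f(t)|² dt = \frac{\sqrt{26} \sqrt{\pi} \left(1 + e^{26}\right)}{52 e^{26}}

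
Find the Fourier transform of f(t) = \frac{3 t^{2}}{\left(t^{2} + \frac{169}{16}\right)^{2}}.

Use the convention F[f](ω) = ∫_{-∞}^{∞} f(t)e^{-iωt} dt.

F(ω) = \frac{3 \pi \left(4 - 13 \left|{\omega}\right|\right) e^{- \frac{13 \left|{\omega}\right|}{4}}}{26}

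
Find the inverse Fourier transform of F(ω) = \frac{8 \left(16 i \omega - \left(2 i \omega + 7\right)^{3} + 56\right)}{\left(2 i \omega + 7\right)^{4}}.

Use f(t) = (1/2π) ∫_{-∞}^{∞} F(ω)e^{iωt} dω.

f(t) = 4 \left(t^{2} - 1\right) e^{- \frac{7 t}{2}} u\left(t\right)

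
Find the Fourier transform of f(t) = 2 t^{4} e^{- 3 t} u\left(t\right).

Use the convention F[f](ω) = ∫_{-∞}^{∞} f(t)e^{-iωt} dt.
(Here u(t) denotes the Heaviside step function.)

F(ω) = \frac{48}{\left(i \omega + 3\right)^{5}}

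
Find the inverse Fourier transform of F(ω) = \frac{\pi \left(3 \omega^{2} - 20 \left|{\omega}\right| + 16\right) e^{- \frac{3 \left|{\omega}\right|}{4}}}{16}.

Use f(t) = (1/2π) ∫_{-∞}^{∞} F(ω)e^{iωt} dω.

f(t) = \frac{2 t^{4}}{\left(t^{2} + \frac{9}{16}\right)^{3}}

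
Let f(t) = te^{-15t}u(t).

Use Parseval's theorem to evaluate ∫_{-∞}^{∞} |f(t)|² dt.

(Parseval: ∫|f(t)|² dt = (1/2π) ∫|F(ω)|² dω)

∫|f(t)|² dt = \frac{1}{13500}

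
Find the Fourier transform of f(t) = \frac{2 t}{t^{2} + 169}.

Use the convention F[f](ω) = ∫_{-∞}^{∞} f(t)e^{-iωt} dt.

F(ω) = - 2 i \pi e^{- 13 \left|{\omega}\right|} \operatorname{sign}{\left(\omega \right)}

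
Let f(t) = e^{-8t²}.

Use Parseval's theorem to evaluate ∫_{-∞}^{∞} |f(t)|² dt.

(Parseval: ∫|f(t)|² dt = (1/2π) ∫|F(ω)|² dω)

∫|f(t)|² dt = \frac{\sqrt{\pi}}{4}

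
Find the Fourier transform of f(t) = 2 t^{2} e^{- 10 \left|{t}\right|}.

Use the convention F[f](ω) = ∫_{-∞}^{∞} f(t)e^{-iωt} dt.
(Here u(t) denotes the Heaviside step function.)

F(ω) = \frac{80 \left(100 - 3 \omega^{2}\right)}{\left(\omega^{2} + 100\right)^{3}}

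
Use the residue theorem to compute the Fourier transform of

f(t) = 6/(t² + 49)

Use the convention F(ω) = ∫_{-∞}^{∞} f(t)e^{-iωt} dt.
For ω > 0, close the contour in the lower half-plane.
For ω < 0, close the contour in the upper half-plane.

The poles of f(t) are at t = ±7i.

Let g(z) = f(z)e^{-iωz}; for large |z| the factor e^{-iωz} decays in the lower half-plane when ω > 0 and in the upper half-plane when ω < 0.

Case ω > 0 (lower half-plane, clockwise contour ⇒ F(ω) = -2πi·ΣRes):
  Res_{z = - 7 i} g(z) = \frac{3 i e^{- 7 \omega}}{7}
  F(ω) = -2πi·ΣRes = \frac{6 \pi e^{- 7 \omega}}{7}

Case ω < 0 (upper half-plane, counterclockwise contour ⇒ F(ω) = +2πi·ΣRes):
  Res_{z = 7 i} g(z) = - \frac{3 i e^{7 \omega}}{7}
  F(ω) = 2πi·ΣRes = \frac{6 \pi e^{7 \omega}}{7}

Both cases combine into a single formula in |ω|:

F(ω) = \frac{6 \pi e^{- 7 \left|{\omega}\right|}}{7}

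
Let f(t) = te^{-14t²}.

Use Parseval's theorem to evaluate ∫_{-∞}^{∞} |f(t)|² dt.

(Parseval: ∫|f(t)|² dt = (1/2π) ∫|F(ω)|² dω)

∫|f(t)|² dt = \frac{\sqrt{7} \sqrt{\pi}}{784}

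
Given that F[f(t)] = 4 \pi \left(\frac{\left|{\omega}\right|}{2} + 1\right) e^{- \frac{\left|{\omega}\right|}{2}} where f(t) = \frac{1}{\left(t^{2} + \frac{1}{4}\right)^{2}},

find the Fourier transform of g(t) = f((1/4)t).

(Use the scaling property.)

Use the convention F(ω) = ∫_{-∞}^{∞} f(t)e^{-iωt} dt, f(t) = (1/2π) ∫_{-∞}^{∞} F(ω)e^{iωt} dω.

F[g](ω) = 16 \pi \left(2 \left|{\omega}\right| + 1\right) e^{- 2 \left|{\omega}\right|}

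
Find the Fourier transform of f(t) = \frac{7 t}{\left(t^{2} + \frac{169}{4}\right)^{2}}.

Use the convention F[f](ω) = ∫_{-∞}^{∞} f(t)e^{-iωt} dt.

F(ω) = - \frac{7 i \pi \omega e^{- \frac{13 \left|{\omega}\right|}{2}}}{13}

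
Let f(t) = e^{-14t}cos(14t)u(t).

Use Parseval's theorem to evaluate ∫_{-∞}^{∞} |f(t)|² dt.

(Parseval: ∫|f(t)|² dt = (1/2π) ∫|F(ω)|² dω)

∫|f(t)|² dt = \frac{3}{112}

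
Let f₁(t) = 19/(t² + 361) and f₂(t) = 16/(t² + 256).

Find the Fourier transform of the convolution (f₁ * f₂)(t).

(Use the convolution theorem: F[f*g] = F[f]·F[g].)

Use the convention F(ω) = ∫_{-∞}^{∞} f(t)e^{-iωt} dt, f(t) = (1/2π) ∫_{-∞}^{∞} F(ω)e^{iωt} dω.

F[f₁*f₂](ω) = \pi^{2} e^{- 35 \left|{\omega}\right|}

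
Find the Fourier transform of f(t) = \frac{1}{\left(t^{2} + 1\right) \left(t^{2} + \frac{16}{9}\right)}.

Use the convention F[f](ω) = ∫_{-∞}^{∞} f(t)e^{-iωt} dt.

F(ω) = \frac{9 \pi e^{- \left|{\omega}\right|}}{7} - \frac{27 \pi e^{- \frac{4 \left|{\omega}\right|}{3}}}{28}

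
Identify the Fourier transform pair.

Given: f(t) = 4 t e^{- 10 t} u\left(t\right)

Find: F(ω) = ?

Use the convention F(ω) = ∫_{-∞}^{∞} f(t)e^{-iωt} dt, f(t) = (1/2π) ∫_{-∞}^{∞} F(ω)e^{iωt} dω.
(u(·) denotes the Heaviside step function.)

F(ω) = \frac{4}{\left(i \omega + 10\right)^{2}}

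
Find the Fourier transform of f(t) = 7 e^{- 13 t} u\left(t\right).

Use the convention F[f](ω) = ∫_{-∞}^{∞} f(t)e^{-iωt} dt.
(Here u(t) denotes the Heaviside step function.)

F(ω) = \frac{7}{i \omega + 13}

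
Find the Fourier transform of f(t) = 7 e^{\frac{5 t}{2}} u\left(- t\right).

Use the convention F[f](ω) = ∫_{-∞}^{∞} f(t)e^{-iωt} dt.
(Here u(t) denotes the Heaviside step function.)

F(ω) = - \frac{14}{2 i \omega - 5}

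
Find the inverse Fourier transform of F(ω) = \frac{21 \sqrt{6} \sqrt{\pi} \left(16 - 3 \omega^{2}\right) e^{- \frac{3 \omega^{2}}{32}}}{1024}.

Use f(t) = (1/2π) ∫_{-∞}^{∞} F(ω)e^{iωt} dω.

f(t) = 7 t^{2} e^{- \frac{8 t^{2}}{3}}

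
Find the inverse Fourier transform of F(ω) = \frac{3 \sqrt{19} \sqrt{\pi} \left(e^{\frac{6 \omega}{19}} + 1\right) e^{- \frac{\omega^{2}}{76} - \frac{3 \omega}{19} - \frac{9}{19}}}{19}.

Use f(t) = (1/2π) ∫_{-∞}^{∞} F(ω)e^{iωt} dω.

f(t) = 6 e^{- 19 t^{2}} \cos{\left(6 t \right)}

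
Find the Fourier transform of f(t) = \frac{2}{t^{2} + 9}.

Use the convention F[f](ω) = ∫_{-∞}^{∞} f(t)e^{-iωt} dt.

F(ω) = \frac{2 \pi e^{- 3 \left|{\omega}\right|}}{3}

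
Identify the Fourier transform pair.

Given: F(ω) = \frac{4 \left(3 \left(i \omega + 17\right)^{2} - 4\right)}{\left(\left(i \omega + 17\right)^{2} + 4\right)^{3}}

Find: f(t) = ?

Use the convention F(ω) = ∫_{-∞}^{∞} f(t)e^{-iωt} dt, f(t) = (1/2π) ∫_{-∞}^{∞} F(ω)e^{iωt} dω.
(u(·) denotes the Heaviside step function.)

f(t) = t^{2} e^{- 17 t} \sin{\left(2 t \right)} u\left(t\right)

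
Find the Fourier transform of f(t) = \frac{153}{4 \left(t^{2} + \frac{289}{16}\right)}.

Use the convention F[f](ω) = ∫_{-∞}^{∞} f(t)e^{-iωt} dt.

F(ω) = 9 \pi e^{- \frac{17 \left|{\omega}\right|}{4}}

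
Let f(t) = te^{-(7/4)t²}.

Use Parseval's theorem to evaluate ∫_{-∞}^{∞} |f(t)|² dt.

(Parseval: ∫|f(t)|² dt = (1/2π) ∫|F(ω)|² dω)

∫|f(t)|² dt = \frac{\sqrt{14} \sqrt{\pi}}{49}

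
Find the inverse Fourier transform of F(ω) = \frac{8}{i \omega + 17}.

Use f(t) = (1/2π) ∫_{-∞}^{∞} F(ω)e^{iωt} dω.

f(t) = 8 e^{- 17 t} u\left(t\right)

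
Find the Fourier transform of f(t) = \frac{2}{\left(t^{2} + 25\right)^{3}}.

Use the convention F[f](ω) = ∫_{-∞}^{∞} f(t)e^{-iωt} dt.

F(ω) = \frac{\pi \left(25 \omega^{2} + 15 \left|{\omega}\right| + 3\right) e^{- 5 \left|{\omega}\right|}}{12500}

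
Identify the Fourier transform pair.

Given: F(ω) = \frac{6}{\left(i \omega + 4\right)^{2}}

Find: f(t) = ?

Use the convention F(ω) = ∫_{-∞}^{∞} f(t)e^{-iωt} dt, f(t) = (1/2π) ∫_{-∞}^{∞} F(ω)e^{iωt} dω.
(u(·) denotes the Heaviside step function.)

f(t) = 6 t e^{- 4 t} u\left(t\right)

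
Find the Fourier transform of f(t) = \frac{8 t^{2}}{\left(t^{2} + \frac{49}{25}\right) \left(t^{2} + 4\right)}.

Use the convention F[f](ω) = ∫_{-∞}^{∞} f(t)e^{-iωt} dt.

F(ω) = \frac{400 \pi e^{- 2 \left|{\omega}\right|}}{51} - \frac{280 \pi e^{- \frac{7 \left|{\omega}\right|}{5}}}{51}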